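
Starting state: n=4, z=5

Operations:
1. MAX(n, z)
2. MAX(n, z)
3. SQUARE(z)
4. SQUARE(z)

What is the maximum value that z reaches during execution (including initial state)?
625

Values of z at each step:
Initial: z = 5
After step 1: z = 5
After step 2: z = 5
After step 3: z = 25
After step 4: z = 625 ← maximum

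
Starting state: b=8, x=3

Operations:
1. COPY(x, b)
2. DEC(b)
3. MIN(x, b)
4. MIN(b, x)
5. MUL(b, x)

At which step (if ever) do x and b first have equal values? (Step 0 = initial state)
Step 1

x and b first become equal after step 1.

Comparing values at each step:
Initial: x=3, b=8
After step 1: x=8, b=8 ← equal!
After step 2: x=8, b=7
After step 3: x=7, b=7 ← equal!
After step 4: x=7, b=7 ← equal!
After step 5: x=7, b=49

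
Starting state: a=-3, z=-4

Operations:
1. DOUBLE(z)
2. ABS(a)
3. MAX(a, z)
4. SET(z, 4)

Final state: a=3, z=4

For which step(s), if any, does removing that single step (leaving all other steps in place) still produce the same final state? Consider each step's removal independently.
Step(s) 1, 3

Testing removal of each single step:
Without step 1: final = a=3, z=4 (same)
Without step 2: final = a=-3, z=4 (different)
Without step 3: final = a=3, z=4 (same)
Without step 4: final = a=3, z=-8 (different)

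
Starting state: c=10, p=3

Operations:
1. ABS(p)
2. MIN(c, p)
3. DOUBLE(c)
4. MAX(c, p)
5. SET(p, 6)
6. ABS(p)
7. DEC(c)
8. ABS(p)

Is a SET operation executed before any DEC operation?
Yes

First SET: step 5
First DEC: step 7
Since 5 < 7, SET comes first.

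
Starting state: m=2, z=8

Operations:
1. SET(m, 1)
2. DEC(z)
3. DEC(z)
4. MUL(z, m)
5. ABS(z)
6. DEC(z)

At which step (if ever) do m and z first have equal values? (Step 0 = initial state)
Never

m and z never become equal during execution.

Comparing values at each step:
Initial: m=2, z=8
After step 1: m=1, z=8
After step 2: m=1, z=7
After step 3: m=1, z=6
After step 4: m=1, z=6
After step 5: m=1, z=6
After step 6: m=1, z=5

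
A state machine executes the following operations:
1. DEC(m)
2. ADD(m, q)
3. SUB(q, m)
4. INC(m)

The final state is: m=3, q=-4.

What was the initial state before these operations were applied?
m=5, q=-2

Working backwards:
Final state: m=3, q=-4
Before step 4 (INC(m)): m=2, q=-4
Before step 3 (SUB(q, m)): m=2, q=-2
Before step 2 (ADD(m, q)): m=4, q=-2
Before step 1 (DEC(m)): m=5, q=-2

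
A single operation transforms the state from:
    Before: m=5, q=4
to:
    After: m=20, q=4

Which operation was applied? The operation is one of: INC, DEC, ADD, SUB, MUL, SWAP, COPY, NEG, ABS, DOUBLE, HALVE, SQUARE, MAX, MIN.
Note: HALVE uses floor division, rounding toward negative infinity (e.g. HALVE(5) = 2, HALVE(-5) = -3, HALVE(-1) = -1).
MUL(m, q)

Analyzing the change:
Before: m=5, q=4
After: m=20, q=4
Variable m changed from 5 to 20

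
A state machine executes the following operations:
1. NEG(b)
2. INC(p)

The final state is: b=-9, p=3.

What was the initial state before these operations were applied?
b=9, p=2

Working backwards:
Final state: b=-9, p=3
Before step 2 (INC(p)): b=-9, p=2
Before step 1 (NEG(b)): b=9, p=2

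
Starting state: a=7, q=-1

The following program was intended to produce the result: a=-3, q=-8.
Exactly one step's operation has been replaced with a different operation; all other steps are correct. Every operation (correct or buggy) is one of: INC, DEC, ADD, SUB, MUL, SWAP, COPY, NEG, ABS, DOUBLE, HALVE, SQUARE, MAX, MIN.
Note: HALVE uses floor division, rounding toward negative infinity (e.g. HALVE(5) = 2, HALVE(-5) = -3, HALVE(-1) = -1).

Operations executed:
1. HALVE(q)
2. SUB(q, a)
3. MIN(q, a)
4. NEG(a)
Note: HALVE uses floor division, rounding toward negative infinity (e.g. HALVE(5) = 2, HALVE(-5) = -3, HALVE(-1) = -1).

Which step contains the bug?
Step 3

Trace with buggy code:
Initial: a=7, q=-1
After step 1: a=7, q=-1
After step 2: a=7, q=-8
After step 3: a=7, q=-8
After step 4: a=-7, q=-8
Actual final a=-7, q=-8 ≠ expected a=-3, q=-8.
Step 3 is the only position where a single-operation replacement can produce the expected result.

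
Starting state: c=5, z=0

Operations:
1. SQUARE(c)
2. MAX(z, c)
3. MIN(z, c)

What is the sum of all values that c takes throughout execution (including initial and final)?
80

Values of c at each step:
Initial: c = 5
After step 1: c = 25
After step 2: c = 25
After step 3: c = 25
Sum = 5 + 25 + 25 + 25 = 80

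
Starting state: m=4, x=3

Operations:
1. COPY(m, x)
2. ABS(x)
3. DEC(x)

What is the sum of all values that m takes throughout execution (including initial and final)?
13

Values of m at each step:
Initial: m = 4
After step 1: m = 3
After step 2: m = 3
After step 3: m = 3
Sum = 4 + 3 + 3 + 3 = 13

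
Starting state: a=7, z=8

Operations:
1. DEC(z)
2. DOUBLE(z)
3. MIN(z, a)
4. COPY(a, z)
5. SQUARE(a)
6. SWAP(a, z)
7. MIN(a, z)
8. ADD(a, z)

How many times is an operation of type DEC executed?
1

Counting DEC operations:
Step 1: DEC(z) ← DEC
Total: 1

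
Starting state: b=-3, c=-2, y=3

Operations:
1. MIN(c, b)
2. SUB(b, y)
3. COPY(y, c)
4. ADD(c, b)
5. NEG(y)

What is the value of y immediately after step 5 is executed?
y = 3

Tracing y through execution:
Initial: y = 3
After step 1 (MIN(c, b)): y = 3
After step 2 (SUB(b, y)): y = 3
After step 3 (COPY(y, c)): y = -3
After step 4 (ADD(c, b)): y = -3
After step 5 (NEG(y)): y = 3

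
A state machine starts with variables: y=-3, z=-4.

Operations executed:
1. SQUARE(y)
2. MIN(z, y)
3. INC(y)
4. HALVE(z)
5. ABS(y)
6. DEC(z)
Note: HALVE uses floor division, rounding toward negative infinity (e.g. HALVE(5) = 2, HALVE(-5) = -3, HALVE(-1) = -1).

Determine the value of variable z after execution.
z = -3

Tracing execution:
Step 1: SQUARE(y) → z = -4
Step 2: MIN(z, y) → z = -4
Step 3: INC(y) → z = -4
Step 4: HALVE(z) → z = -2
Step 5: ABS(y) → z = -2
Step 6: DEC(z) → z = -3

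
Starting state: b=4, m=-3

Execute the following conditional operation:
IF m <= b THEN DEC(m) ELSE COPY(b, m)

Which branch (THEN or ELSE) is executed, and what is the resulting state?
Branch: THEN, Final state: b=4, m=-4

Evaluating condition: m <= b
m = -3, b = 4
Condition is True, so THEN branch executes
After DEC(m): b=4, m=-4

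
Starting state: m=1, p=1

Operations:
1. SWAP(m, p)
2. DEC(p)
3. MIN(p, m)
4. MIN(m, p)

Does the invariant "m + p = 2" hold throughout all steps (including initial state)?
No, violated after step 2

The invariant is violated after step 2.

State at each step:
Initial: m=1, p=1
After step 1: m=1, p=1
After step 2: m=1, p=0
After step 3: m=1, p=0
After step 4: m=0, p=0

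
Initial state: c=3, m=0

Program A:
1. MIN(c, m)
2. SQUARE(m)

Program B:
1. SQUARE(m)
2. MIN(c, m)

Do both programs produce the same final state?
Yes

Program A final state: c=0, m=0
Program B final state: c=0, m=0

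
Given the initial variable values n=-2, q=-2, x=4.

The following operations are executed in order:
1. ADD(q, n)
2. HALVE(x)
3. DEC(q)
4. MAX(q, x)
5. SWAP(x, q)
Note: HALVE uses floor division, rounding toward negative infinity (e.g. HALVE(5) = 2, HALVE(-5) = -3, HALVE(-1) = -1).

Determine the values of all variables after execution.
{n: -2, q: 2, x: 2}

Step-by-step execution:
Initial: n=-2, q=-2, x=4
After step 1 (ADD(q, n)): n=-2, q=-4, x=4
After step 2 (HALVE(x)): n=-2, q=-4, x=2
After step 3 (DEC(q)): n=-2, q=-5, x=2
After step 4 (MAX(q, x)): n=-2, q=2, x=2
After step 5 (SWAP(x, q)): n=-2, q=2, x=2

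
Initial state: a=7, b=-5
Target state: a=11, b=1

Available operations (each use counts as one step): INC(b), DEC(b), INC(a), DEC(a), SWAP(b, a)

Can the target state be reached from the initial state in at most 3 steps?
No

The target state cannot be reached within 3 steps.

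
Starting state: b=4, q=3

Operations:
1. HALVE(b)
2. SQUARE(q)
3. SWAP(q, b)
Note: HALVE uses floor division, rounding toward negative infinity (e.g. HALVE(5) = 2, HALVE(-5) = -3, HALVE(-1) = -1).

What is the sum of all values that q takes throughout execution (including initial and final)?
17

Values of q at each step:
Initial: q = 3
After step 1: q = 3
After step 2: q = 9
After step 3: q = 2
Sum = 3 + 3 + 9 + 2 = 17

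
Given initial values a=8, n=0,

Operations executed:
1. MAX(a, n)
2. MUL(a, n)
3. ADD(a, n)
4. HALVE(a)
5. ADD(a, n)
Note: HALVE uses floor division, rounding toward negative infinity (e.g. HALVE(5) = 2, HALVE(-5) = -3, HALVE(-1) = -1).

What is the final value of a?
a = 0

Tracing execution:
Step 1: MAX(a, n) → a = 8
Step 2: MUL(a, n) → a = 0
Step 3: ADD(a, n) → a = 0
Step 4: HALVE(a) → a = 0
Step 5: ADD(a, n) → a = 0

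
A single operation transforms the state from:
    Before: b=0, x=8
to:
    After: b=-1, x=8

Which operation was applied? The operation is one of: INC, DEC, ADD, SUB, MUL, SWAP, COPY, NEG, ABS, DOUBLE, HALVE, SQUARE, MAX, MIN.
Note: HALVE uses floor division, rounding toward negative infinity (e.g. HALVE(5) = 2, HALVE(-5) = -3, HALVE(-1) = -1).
DEC(b)

Analyzing the change:
Before: b=0, x=8
After: b=-1, x=8
Variable b changed from 0 to -1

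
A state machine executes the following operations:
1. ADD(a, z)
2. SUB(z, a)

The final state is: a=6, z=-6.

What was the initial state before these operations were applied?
a=6, z=0

Working backwards:
Final state: a=6, z=-6
Before step 2 (SUB(z, a)): a=6, z=0
Before step 1 (ADD(a, z)): a=6, z=0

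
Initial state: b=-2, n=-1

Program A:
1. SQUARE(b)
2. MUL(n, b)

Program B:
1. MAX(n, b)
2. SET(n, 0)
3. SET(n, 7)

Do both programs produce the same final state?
No

Program A final state: b=4, n=-4
Program B final state: b=-2, n=7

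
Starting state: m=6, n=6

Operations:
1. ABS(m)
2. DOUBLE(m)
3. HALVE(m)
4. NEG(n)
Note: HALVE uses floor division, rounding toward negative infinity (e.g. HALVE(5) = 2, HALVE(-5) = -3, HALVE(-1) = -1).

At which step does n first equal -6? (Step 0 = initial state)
Step 4

Tracing n:
Initial: n = 6
After step 1: n = 6
After step 2: n = 6
After step 3: n = 6
After step 4: n = -6 ← first occurrence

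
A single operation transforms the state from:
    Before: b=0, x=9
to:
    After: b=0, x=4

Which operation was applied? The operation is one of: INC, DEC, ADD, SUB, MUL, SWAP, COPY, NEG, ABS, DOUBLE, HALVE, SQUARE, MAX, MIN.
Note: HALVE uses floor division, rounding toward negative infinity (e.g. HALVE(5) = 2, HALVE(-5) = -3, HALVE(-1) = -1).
HALVE(x)

Analyzing the change:
Before: b=0, x=9
After: b=0, x=4
Variable x changed from 9 to 4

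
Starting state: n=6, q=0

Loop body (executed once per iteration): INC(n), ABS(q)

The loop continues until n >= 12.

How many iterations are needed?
6

Tracing iterations:
Initial: n=6, q=0
After iteration 1: n=7, q=0
After iteration 2: n=8, q=0
After iteration 3: n=9, q=0
After iteration 4: n=10, q=0
After iteration 5: n=11, q=0
After iteration 6: n=12, q=0
n >= 12 now holds, so the loop exits after 6 iterations.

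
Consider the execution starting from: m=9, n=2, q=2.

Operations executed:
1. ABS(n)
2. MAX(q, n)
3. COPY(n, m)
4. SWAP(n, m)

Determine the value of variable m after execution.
m = 9

Tracing execution:
Step 1: ABS(n) → m = 9
Step 2: MAX(q, n) → m = 9
Step 3: COPY(n, m) → m = 9
Step 4: SWAP(n, m) → m = 9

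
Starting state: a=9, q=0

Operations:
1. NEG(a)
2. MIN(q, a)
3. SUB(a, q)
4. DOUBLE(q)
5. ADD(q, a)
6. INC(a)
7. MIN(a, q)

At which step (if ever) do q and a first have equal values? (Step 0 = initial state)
Step 2

q and a first become equal after step 2.

Comparing values at each step:
Initial: q=0, a=9
After step 1: q=0, a=-9
After step 2: q=-9, a=-9 ← equal!
After step 3: q=-9, a=0
After step 4: q=-18, a=0
After step 5: q=-18, a=0
After step 6: q=-18, a=1
After step 7: q=-18, a=-18 ← equal!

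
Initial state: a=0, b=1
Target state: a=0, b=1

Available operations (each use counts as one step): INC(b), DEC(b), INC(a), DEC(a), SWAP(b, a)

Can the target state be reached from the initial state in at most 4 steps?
Yes

Path (0 steps): 0 steps (already at target)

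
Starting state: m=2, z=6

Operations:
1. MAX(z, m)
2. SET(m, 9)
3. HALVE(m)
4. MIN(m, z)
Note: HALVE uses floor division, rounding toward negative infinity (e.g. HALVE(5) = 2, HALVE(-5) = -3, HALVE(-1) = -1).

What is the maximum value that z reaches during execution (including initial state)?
6

Values of z at each step:
Initial: z = 6 ← maximum
After step 1: z = 6
After step 2: z = 6
After step 3: z = 6
After step 4: z = 6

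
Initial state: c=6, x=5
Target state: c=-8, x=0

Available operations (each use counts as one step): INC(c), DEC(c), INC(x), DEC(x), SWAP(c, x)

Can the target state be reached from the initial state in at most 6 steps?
No

The target state cannot be reached within 6 steps.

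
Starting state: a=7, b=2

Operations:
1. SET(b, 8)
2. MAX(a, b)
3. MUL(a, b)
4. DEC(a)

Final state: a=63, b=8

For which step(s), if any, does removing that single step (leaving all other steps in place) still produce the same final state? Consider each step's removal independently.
None - removing any single step changes the final result

Testing removal of each single step:
Without step 1: final = a=13, b=2 (different)
Without step 2: final = a=55, b=8 (different)
Without step 3: final = a=7, b=8 (different)
Without step 4: final = a=64, b=8 (different)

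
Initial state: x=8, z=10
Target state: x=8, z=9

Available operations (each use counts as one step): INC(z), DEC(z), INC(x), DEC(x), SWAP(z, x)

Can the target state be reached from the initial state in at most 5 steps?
Yes

Path (1 step): DEC(z)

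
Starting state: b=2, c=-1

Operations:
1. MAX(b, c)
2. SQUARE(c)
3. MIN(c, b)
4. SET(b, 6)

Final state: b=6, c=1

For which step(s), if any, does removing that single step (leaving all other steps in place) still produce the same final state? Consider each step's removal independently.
Step(s) 1, 3

Testing removal of each single step:
Without step 1: final = b=6, c=1 (same)
Without step 2: final = b=6, c=-1 (different)
Without step 3: final = b=6, c=1 (same)
Without step 4: final = b=2, c=1 (different)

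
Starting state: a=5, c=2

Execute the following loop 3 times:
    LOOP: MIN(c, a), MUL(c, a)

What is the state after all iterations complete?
a=5, c=25

Iteration trace:
Start: a=5, c=2
After iteration 1: a=5, c=10
After iteration 2: a=5, c=25
After iteration 3: a=5, c=25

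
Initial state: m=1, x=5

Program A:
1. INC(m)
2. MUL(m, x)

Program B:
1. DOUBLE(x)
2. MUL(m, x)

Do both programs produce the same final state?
No

Program A final state: m=10, x=5
Program B final state: m=10, x=10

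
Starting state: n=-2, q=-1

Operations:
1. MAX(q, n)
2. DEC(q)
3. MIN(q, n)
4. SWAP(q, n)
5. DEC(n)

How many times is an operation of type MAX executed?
1

Counting MAX operations:
Step 1: MAX(q, n) ← MAX
Total: 1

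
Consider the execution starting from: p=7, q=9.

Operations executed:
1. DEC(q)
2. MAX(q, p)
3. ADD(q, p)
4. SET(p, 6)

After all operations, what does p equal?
p = 6

Tracing execution:
Step 1: DEC(q) → p = 7
Step 2: MAX(q, p) → p = 7
Step 3: ADD(q, p) → p = 7
Step 4: SET(p, 6) → p = 6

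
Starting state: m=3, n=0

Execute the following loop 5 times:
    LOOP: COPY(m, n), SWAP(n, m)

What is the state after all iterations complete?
m=0, n=0

Iteration trace:
Start: m=3, n=0
After iteration 1: m=0, n=0
After iteration 2: m=0, n=0
After iteration 3: m=0, n=0
After iteration 4: m=0, n=0
After iteration 5: m=0, n=0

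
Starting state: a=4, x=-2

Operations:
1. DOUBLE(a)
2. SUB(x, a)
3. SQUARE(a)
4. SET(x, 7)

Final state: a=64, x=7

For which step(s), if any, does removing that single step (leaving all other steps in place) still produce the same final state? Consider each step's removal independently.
Step(s) 2

Testing removal of each single step:
Without step 1: final = a=16, x=7 (different)
Without step 2: final = a=64, x=7 (same)
Without step 3: final = a=8, x=7 (different)
Without step 4: final = a=64, x=-10 (different)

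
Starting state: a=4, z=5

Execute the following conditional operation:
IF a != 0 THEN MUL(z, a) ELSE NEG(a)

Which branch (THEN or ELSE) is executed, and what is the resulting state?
Branch: THEN, Final state: a=4, z=20

Evaluating condition: a != 0
a = 4
Condition is True, so THEN branch executes
After MUL(z, a): a=4, z=20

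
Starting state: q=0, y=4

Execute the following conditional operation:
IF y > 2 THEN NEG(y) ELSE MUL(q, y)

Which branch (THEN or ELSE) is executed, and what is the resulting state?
Branch: THEN, Final state: q=0, y=-4

Evaluating condition: y > 2
y = 4
Condition is True, so THEN branch executes
After NEG(y): q=0, y=-4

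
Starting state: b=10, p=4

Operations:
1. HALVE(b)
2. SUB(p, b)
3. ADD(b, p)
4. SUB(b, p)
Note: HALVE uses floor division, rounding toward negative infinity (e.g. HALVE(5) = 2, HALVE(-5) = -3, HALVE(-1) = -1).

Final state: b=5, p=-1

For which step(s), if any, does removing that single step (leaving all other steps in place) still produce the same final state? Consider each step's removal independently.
None - removing any single step changes the final result

Testing removal of each single step:
Without step 1: final = b=10, p=-6 (different)
Without step 2: final = b=5, p=4 (different)
Without step 3: final = b=6, p=-1 (different)
Without step 4: final = b=4, p=-1 (different)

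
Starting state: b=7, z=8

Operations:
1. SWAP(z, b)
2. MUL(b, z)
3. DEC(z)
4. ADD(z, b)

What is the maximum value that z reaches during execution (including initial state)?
62

Values of z at each step:
Initial: z = 8
After step 1: z = 7
After step 2: z = 7
After step 3: z = 6
After step 4: z = 62 ← maximum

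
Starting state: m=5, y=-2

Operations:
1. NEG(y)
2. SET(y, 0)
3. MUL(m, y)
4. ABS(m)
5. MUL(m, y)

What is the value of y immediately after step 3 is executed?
y = 0

Tracing y through execution:
Initial: y = -2
After step 1 (NEG(y)): y = 2
After step 2 (SET(y, 0)): y = 0
After step 3 (MUL(m, y)): y = 0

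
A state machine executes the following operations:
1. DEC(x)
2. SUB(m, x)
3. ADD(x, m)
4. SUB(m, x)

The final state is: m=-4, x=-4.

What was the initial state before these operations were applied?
m=-4, x=5

Working backwards:
Final state: m=-4, x=-4
Before step 4 (SUB(m, x)): m=-8, x=-4
Before step 3 (ADD(x, m)): m=-8, x=4
Before step 2 (SUB(m, x)): m=-4, x=4
Before step 1 (DEC(x)): m=-4, x=5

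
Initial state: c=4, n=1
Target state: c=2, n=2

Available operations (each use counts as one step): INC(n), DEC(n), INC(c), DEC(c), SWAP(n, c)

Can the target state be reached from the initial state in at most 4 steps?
Yes

Path (3 steps): INC(n) → DEC(c) → DEC(c)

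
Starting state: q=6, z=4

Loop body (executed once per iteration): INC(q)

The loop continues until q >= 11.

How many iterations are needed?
5

Tracing iterations:
Initial: q=6, z=4
After iteration 1: q=7, z=4
After iteration 2: q=8, z=4
After iteration 3: q=9, z=4
After iteration 4: q=10, z=4
After iteration 5: q=11, z=4
q >= 11 now holds, so the loop exits after 5 iterations.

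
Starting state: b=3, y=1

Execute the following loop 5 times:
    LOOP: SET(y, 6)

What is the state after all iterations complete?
b=3, y=6

Iteration trace:
Start: b=3, y=1
After iteration 1: b=3, y=6
After iteration 2: b=3, y=6
After iteration 3: b=3, y=6
After iteration 4: b=3, y=6
After iteration 5: b=3, y=6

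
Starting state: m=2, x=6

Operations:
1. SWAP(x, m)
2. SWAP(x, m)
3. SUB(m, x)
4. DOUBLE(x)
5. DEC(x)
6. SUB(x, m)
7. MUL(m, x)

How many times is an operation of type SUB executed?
2

Counting SUB operations:
Step 3: SUB(m, x) ← SUB
Step 6: SUB(x, m) ← SUB
Total: 2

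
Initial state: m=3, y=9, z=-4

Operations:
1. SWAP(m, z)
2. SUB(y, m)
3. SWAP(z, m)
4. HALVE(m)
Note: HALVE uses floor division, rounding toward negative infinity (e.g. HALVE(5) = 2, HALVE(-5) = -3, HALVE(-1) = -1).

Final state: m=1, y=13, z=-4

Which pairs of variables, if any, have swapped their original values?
None

Comparing initial and final values:
y: 9 → 13
z: -4 → -4
m: 3 → 1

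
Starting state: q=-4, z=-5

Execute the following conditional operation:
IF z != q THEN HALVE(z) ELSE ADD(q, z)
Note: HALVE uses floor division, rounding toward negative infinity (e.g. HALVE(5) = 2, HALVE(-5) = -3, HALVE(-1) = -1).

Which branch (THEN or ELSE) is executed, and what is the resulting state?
Branch: THEN, Final state: q=-4, z=-3

Evaluating condition: z != q
z = -5, q = -4
Condition is True, so THEN branch executes
After HALVE(z): q=-4, z=-3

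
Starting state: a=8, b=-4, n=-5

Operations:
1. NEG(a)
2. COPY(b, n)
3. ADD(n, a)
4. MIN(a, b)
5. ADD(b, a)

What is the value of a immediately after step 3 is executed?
a = -8

Tracing a through execution:
Initial: a = 8
After step 1 (NEG(a)): a = -8
After step 2 (COPY(b, n)): a = -8
After step 3 (ADD(n, a)): a = -8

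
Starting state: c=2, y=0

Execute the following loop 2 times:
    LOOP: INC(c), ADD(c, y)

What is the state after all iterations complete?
c=4, y=0

Iteration trace:
Start: c=2, y=0
After iteration 1: c=3, y=0
After iteration 2: c=4, y=0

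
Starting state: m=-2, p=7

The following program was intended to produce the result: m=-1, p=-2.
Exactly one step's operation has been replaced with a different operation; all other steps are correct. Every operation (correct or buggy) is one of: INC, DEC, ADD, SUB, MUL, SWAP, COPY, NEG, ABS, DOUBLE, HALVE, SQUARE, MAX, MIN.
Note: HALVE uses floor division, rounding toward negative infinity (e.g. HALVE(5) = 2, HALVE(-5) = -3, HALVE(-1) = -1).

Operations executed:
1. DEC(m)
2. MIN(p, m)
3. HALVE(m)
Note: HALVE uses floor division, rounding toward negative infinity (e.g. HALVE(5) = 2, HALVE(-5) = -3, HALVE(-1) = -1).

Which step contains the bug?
Step 1

Trace with buggy code:
Initial: m=-2, p=7
After step 1: m=-3, p=7
After step 2: m=-3, p=-3
After step 3: m=-2, p=-3
Actual final m=-2, p=-3 ≠ expected m=-1, p=-2.
Step 1 is the only position where a single-operation replacement can produce the expected result.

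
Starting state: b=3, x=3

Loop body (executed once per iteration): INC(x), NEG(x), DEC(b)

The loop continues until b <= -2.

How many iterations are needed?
5

Tracing iterations:
Initial: b=3, x=3
After iteration 1: b=2, x=-4
After iteration 2: b=1, x=3
After iteration 3: b=0, x=-4
After iteration 4: b=-1, x=3
After iteration 5: b=-2, x=-4
b <= -2 now holds, so the loop exits after 5 iterations.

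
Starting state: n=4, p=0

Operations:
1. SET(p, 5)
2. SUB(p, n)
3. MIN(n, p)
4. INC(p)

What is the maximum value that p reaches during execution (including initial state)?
5

Values of p at each step:
Initial: p = 0
After step 1: p = 5 ← maximum
After step 2: p = 1
After step 3: p = 1
After step 4: p = 2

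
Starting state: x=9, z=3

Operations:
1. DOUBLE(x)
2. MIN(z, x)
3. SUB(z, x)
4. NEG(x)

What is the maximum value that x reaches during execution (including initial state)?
18

Values of x at each step:
Initial: x = 9
After step 1: x = 18 ← maximum
After step 2: x = 18
After step 3: x = 18
After step 4: x = -18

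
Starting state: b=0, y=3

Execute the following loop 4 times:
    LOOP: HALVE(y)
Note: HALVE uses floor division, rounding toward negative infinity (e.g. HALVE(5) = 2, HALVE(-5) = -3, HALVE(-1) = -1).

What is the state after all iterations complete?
b=0, y=0

Iteration trace:
Start: b=0, y=3
After iteration 1: b=0, y=1
After iteration 2: b=0, y=0
After iteration 3: b=0, y=0
After iteration 4: b=0, y=0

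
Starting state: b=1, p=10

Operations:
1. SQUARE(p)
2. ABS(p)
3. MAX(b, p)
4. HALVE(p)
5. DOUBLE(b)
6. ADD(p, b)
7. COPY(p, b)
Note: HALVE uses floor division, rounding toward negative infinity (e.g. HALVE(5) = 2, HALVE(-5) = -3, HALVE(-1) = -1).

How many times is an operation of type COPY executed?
1

Counting COPY operations:
Step 7: COPY(p, b) ← COPY
Total: 1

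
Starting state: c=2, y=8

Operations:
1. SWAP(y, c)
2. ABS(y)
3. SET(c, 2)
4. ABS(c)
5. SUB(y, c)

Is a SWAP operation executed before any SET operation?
Yes

First SWAP: step 1
First SET: step 3
Since 1 < 3, SWAP comes first.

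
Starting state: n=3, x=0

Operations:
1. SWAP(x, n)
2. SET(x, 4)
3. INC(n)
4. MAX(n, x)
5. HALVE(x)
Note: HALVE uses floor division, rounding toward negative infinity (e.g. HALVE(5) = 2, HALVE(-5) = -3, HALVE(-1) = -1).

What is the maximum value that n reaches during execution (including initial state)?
4

Values of n at each step:
Initial: n = 3
After step 1: n = 0
After step 2: n = 0
After step 3: n = 1
After step 4: n = 4 ← maximum
After step 5: n = 4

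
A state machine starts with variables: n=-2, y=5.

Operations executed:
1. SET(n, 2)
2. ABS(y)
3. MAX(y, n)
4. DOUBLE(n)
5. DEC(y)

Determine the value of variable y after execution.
y = 4

Tracing execution:
Step 1: SET(n, 2) → y = 5
Step 2: ABS(y) → y = 5
Step 3: MAX(y, n) → y = 5
Step 4: DOUBLE(n) → y = 5
Step 5: DEC(y) → y = 4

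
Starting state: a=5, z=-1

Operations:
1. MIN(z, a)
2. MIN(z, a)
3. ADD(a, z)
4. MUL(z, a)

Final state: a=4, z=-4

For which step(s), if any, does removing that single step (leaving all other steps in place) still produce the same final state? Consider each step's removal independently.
Step(s) 1, 2

Testing removal of each single step:
Without step 1: final = a=4, z=-4 (same)
Without step 2: final = a=4, z=-4 (same)
Without step 3: final = a=5, z=-5 (different)
Without step 4: final = a=4, z=-1 (different)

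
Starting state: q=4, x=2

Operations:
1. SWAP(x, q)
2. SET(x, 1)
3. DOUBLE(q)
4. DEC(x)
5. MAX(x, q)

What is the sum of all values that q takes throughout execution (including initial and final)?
20

Values of q at each step:
Initial: q = 4
After step 1: q = 2
After step 2: q = 2
After step 3: q = 4
After step 4: q = 4
After step 5: q = 4
Sum = 4 + 2 + 2 + 4 + 4 + 4 = 20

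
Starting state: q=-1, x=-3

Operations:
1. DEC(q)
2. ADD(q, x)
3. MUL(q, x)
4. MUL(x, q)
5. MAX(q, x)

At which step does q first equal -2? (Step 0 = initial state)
Step 1

Tracing q:
Initial: q = -1
After step 1: q = -2 ← first occurrence
After step 2: q = -5
After step 3: q = 15
After step 4: q = 15
After step 5: q = 15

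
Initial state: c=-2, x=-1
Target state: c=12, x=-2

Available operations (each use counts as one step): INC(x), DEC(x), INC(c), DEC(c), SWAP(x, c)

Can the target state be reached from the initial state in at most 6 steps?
No

The target state cannot be reached within 6 steps.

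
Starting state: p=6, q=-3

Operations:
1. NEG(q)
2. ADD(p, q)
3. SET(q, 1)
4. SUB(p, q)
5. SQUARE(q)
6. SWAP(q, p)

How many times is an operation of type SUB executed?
1

Counting SUB operations:
Step 4: SUB(p, q) ← SUB
Total: 1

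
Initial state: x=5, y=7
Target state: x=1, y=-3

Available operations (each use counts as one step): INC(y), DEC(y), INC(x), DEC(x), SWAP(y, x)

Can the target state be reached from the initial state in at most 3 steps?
No

The target state cannot be reached within 3 steps.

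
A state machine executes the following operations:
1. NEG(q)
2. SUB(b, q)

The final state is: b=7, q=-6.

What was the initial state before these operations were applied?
b=1, q=6

Working backwards:
Final state: b=7, q=-6
Before step 2 (SUB(b, q)): b=1, q=-6
Before step 1 (NEG(q)): b=1, q=6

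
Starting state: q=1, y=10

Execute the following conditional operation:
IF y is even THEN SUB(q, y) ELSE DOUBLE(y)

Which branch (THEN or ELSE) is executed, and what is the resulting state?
Branch: THEN, Final state: q=-9, y=10

Evaluating condition: y is even
Condition is True, so THEN branch executes
After SUB(q, y): q=-9, y=10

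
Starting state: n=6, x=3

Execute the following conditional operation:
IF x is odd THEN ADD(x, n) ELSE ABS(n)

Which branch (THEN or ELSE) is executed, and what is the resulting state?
Branch: THEN, Final state: n=6, x=9

Evaluating condition: x is odd
Condition is True, so THEN branch executes
After ADD(x, n): n=6, x=9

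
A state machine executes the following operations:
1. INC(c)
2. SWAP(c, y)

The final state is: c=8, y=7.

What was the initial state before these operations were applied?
c=6, y=8

Working backwards:
Final state: c=8, y=7
Before step 2 (SWAP(c, y)): c=7, y=8
Before step 1 (INC(c)): c=6, y=8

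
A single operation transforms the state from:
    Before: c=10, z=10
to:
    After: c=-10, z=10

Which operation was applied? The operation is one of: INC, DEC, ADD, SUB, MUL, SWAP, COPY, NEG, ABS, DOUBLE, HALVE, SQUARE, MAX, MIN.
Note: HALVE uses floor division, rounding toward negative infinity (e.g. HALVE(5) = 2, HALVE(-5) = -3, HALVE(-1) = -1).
NEG(c)

Analyzing the change:
Before: c=10, z=10
After: c=-10, z=10
Variable c changed from 10 to -10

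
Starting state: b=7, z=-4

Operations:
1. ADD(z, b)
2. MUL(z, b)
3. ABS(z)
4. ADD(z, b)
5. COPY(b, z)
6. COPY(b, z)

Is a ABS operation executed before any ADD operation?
No

First ABS: step 3
First ADD: step 1
Since 3 > 1, ADD comes first.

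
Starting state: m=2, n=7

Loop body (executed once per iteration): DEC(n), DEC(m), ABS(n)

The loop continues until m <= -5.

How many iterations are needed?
7

Tracing iterations:
Initial: m=2, n=7
After iteration 1: m=1, n=6
After iteration 2: m=0, n=5
After iteration 3: m=-1, n=4
After iteration 4: m=-2, n=3
After iteration 5: m=-3, n=2
After iteration 6: m=-4, n=1
After iteration 7: m=-5, n=0
m <= -5 now holds, so the loop exits after 7 iterations.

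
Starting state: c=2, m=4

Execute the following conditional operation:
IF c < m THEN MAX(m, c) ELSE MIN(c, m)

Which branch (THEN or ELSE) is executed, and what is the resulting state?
Branch: THEN, Final state: c=2, m=4

Evaluating condition: c < m
c = 2, m = 4
Condition is True, so THEN branch executes
After MAX(m, c): c=2, m=4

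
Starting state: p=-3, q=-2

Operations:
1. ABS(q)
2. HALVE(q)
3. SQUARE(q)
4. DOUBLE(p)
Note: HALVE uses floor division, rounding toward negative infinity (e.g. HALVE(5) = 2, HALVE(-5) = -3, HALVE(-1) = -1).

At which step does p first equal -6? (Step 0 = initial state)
Step 4

Tracing p:
Initial: p = -3
After step 1: p = -3
After step 2: p = -3
After step 3: p = -3
After step 4: p = -6 ← first occurrence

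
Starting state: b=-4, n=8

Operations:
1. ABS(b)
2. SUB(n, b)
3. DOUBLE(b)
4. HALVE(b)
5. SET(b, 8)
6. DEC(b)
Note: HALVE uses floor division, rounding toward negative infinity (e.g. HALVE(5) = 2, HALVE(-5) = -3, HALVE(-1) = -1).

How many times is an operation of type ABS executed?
1

Counting ABS operations:
Step 1: ABS(b) ← ABS
Total: 1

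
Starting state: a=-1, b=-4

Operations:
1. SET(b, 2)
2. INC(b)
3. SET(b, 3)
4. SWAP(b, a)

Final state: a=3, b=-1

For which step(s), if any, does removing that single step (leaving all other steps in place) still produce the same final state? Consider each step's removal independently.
Step(s) 1, 2, 3

Testing removal of each single step:
Without step 1: final = a=3, b=-1 (same)
Without step 2: final = a=3, b=-1 (same)
Without step 3: final = a=3, b=-1 (same)
Without step 4: final = a=-1, b=3 (different)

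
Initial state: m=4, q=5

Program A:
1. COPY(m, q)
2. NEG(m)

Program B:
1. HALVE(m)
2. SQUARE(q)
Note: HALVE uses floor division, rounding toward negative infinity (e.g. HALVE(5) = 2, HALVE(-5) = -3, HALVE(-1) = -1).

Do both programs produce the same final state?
No

Program A final state: m=-5, q=5
Program B final state: m=2, q=25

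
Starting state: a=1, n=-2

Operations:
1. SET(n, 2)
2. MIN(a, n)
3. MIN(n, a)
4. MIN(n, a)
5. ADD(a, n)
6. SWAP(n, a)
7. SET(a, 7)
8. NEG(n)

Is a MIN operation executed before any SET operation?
No

First MIN: step 2
First SET: step 1
Since 2 > 1, SET comes first.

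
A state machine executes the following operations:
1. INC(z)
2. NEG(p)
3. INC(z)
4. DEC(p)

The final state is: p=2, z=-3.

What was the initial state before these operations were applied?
p=-3, z=-5

Working backwards:
Final state: p=2, z=-3
Before step 4 (DEC(p)): p=3, z=-3
Before step 3 (INC(z)): p=3, z=-4
Before step 2 (NEG(p)): p=-3, z=-4
Before step 1 (INC(z)): p=-3, z=-5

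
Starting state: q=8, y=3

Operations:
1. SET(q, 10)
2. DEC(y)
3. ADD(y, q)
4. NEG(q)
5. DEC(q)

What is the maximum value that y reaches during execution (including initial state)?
12

Values of y at each step:
Initial: y = 3
After step 1: y = 3
After step 2: y = 2
After step 3: y = 12 ← maximum
After step 4: y = 12
After step 5: y = 12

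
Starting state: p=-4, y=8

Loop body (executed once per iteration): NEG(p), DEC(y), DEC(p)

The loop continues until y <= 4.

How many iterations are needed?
4

Tracing iterations:
Initial: p=-4, y=8
After iteration 1: p=3, y=7
After iteration 2: p=-4, y=6
After iteration 3: p=3, y=5
After iteration 4: p=-4, y=4
y <= 4 now holds, so the loop exits after 4 iterations.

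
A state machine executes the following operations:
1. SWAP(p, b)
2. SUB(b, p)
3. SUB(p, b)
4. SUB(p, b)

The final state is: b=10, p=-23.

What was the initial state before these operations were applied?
b=-3, p=7

Working backwards:
Final state: b=10, p=-23
Before step 4 (SUB(p, b)): b=10, p=-13
Before step 3 (SUB(p, b)): b=10, p=-3
Before step 2 (SUB(b, p)): b=7, p=-3
Before step 1 (SWAP(p, b)): b=-3, p=7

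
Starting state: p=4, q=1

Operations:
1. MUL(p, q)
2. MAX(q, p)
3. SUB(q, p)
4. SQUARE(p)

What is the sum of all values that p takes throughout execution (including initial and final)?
32

Values of p at each step:
Initial: p = 4
After step 1: p = 4
After step 2: p = 4
After step 3: p = 4
After step 4: p = 16
Sum = 4 + 4 + 4 + 4 + 16 = 32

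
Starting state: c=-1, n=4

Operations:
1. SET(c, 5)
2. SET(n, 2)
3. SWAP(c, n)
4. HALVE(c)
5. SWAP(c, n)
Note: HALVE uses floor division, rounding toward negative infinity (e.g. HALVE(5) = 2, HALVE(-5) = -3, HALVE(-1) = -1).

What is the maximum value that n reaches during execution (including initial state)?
5

Values of n at each step:
Initial: n = 4
After step 1: n = 4
After step 2: n = 2
After step 3: n = 5 ← maximum
After step 4: n = 5
After step 5: n = 1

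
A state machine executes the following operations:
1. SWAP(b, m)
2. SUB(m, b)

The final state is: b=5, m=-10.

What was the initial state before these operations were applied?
b=-5, m=5

Working backwards:
Final state: b=5, m=-10
Before step 2 (SUB(m, b)): b=5, m=-5
Before step 1 (SWAP(b, m)): b=-5, m=5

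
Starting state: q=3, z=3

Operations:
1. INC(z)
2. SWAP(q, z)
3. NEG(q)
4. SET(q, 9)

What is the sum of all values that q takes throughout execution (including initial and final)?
15

Values of q at each step:
Initial: q = 3
After step 1: q = 3
After step 2: q = 4
After step 3: q = -4
After step 4: q = 9
Sum = 3 + 3 + 4 + -4 + 9 = 15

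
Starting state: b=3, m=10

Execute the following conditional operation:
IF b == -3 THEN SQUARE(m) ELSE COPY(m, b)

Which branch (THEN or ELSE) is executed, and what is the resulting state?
Branch: ELSE, Final state: b=3, m=3

Evaluating condition: b == -3
b = 3
Condition is False, so ELSE branch executes
After COPY(m, b): b=3, m=3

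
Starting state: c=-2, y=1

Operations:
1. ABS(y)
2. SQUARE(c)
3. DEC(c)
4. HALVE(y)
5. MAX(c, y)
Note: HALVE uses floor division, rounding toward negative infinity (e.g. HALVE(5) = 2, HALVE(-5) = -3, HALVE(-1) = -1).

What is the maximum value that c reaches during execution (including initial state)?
4

Values of c at each step:
Initial: c = -2
After step 1: c = -2
After step 2: c = 4 ← maximum
After step 3: c = 3
After step 4: c = 3
After step 5: c = 3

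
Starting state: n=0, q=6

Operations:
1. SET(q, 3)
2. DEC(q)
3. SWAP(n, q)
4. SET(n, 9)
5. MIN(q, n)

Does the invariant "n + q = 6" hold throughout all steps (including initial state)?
No, violated after step 1

The invariant is violated after step 1.

State at each step:
Initial: n=0, q=6
After step 1: n=0, q=3
After step 2: n=0, q=2
After step 3: n=2, q=0
After step 4: n=9, q=0
After step 5: n=9, q=0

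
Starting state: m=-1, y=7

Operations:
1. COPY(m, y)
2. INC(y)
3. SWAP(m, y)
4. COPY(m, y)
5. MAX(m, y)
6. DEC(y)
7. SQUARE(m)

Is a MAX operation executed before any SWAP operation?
No

First MAX: step 5
First SWAP: step 3
Since 5 > 3, SWAP comes first.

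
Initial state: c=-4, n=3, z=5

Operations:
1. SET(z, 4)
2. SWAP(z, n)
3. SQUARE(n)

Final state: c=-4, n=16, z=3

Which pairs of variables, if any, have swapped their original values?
None

Comparing initial and final values:
z: 5 → 3
n: 3 → 16
c: -4 → -4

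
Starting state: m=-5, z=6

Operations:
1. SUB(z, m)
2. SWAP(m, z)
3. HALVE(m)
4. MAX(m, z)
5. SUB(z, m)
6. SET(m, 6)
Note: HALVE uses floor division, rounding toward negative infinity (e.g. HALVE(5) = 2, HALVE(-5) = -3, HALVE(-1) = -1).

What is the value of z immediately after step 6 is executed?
z = -10

Tracing z through execution:
Initial: z = 6
After step 1 (SUB(z, m)): z = 11
After step 2 (SWAP(m, z)): z = -5
After step 3 (HALVE(m)): z = -5
After step 4 (MAX(m, z)): z = -5
After step 5 (SUB(z, m)): z = -10
After step 6 (SET(m, 6)): z = -10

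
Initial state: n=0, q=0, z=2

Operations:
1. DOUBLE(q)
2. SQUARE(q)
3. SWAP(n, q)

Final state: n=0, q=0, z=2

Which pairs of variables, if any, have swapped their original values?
None

Comparing initial and final values:
z: 2 → 2
q: 0 → 0
n: 0 → 0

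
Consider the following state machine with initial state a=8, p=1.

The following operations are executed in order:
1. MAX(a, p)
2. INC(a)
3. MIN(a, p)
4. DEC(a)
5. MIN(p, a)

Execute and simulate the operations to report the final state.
{a: 0, p: 0}

Step-by-step execution:
Initial: a=8, p=1
After step 1 (MAX(a, p)): a=8, p=1
After step 2 (INC(a)): a=9, p=1
After step 3 (MIN(a, p)): a=1, p=1
After step 4 (DEC(a)): a=0, p=1
After step 5 (MIN(p, a)): a=0, p=0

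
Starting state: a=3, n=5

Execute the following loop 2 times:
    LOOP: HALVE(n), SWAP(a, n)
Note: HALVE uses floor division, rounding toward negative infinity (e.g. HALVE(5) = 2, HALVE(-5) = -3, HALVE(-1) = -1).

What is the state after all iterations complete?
a=1, n=2

Iteration trace:
Start: a=3, n=5
After iteration 1: a=2, n=3
After iteration 2: a=1, n=2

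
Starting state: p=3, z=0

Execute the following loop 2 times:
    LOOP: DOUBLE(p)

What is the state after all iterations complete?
p=12, z=0

Iteration trace:
Start: p=3, z=0
After iteration 1: p=6, z=0
After iteration 2: p=12, z=0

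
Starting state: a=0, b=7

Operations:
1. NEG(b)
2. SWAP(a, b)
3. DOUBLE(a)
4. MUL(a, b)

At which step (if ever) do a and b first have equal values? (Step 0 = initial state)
Step 4

a and b first become equal after step 4.

Comparing values at each step:
Initial: a=0, b=7
After step 1: a=0, b=-7
After step 2: a=-7, b=0
After step 3: a=-14, b=0
After step 4: a=0, b=0 ← equal!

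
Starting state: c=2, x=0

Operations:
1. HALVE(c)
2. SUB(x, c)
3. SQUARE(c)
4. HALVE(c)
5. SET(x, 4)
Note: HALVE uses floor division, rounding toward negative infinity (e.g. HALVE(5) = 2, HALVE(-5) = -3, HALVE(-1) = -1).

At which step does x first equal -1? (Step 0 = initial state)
Step 2

Tracing x:
Initial: x = 0
After step 1: x = 0
After step 2: x = -1 ← first occurrence
After step 3: x = -1
After step 4: x = -1
After step 5: x = 4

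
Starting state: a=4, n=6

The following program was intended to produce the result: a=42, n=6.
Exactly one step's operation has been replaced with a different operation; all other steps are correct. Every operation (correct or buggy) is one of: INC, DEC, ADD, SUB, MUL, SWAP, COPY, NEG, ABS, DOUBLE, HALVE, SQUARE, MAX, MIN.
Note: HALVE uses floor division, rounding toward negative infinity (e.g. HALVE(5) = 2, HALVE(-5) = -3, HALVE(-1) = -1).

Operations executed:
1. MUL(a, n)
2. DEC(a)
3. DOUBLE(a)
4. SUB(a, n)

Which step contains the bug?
Step 2

Trace with buggy code:
Initial: a=4, n=6
After step 1: a=24, n=6
After step 2: a=23, n=6
After step 3: a=46, n=6
After step 4: a=40, n=6
Actual final a=40, n=6 ≠ expected a=42, n=6.
Step 2 is the only position where a single-operation replacement can produce the expected result.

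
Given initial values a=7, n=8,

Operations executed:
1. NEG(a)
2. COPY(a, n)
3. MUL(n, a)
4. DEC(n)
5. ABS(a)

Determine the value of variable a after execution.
a = 8

Tracing execution:
Step 1: NEG(a) → a = -7
Step 2: COPY(a, n) → a = 8
Step 3: MUL(n, a) → a = 8
Step 4: DEC(n) → a = 8
Step 5: ABS(a) → a = 8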